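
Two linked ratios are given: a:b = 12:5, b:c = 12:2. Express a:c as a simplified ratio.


Given a:b = 12:5 and b:c = 12:2
Make b consistent. Multiply first ratio by 12: a:b = 144:60
Multiply second ratio by 5: b:c = 60:10
Now b = 60 in both, so a:b:c = 144:60:10
Therefore a:c = 144:10
Simplify by GCD: a:c = 72:5

72:5


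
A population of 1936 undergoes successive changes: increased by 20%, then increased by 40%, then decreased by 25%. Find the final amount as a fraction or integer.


Start: 1936
Step 1: increase by 20% => multiply by 120/100
  1936 * 120/100 = 11616/5
Step 2: increase by 40% => multiply by 140/100
  11616/5 * 140/100 = 81312/25
Step 3: decrease by 25% => multiply by 75/100
  81312/25 * 75/100 = 60984/25
Final value = 60984/25

60984/25


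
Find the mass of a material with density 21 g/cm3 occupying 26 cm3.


Using mass = density * volume
Density = 21 g/cm3
Volume = 26 cm3
Mass = 21 * 26
= 546 g

546


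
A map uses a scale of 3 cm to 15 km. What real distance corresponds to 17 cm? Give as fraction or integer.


Map scale: 3 cm = 15 km
Measured distance on map = 17 cm
Set up proportion: 17 * 15 / 3
= 255 / 3
= 85 km

85


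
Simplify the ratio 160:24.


Find GCD(160, 24)
GCD = 8
Divide both by 8: 160/8 = 20, 24/8 = 3
Simplified ratio = 20:3

20:3


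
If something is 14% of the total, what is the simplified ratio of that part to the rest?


Part = 14%, Remainder = 86%
Ratio = 14:86
GCD(14, 86) = 2
Simplify: 7:43 = 7:43

7:43


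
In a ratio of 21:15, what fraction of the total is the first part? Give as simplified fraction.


Total parts = 21 + 15 = 36
First part fraction = 21/36
Simplify: 21/36 = 7/12

7/12


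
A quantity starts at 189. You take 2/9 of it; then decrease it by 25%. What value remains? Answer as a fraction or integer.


Start with 189.
Step 1: Take 2/9: 189 * 2/9 = 42
Step 2: Decrease by 25%: 42 * 75/100 = 63/2
Final result = 63/2

63/2


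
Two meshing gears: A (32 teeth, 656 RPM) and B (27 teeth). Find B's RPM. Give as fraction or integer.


Gear ratio: teeth_A * RPM_A = teeth_B * RPM_B
32 * 656 = 27 * RPM_B
20992 = 27 * RPM_B
RPM_B = 20992 / 27
RPM_B = 20992/27

20992/27


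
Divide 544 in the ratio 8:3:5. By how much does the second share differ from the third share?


Total parts = 8 + 3 + 5 = 16
Value per part = 544 / 16 = 34
Shares: 8*34=272, 3*34=102, 5*34=170
Second share = 102, third share = 170
Difference = |102 - 170| = 68

68


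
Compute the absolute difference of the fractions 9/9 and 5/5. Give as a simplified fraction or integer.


Simplify: 9/9 = 1 and 5/5 = 1
Find common denominator: LCD = 1
Convert: 1/1 and 1/1
Difference = |1 - 1|/1 = 0/1
Simplified = 0

0


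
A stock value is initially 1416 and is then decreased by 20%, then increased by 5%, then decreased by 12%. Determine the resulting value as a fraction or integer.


Start: 1416
Step 1: decrease by 20% => multiply by 80/100
  1416 * 80/100 = 5664/5
Step 2: increase by 5% => multiply by 105/100
  5664/5 * 105/100 = 29736/25
Step 3: decrease by 12% => multiply by 88/100
  29736/25 * 88/100 = 654192/625
Final value = 654192/625

654192/625


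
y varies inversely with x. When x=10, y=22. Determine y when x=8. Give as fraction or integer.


Inverse proportion: y = k/x
Find k: k = 10 * 22 = 220
Compute y at x=8: y = 220/8
y = 55/2

55/2


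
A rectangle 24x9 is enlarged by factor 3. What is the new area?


Original dimensions: 24 x 9
Enlargement factor = 3
New width = 24 * 3 = 72
New height = 9 * 3 = 27
New area = 72 * 27 = 1944

1944


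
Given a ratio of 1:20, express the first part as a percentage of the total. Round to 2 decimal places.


Total parts = 1 + 20 = 21
First part fraction = 1/21
Percentage = (1/21) * 100
= 0.047619 * 100
= 4.76%

4.76


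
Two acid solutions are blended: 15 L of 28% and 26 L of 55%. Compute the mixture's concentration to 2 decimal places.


Solute in mixture 1 = 28% of 15 L = 15*28/100 = 21/5 L
Solute in mixture 2 = 55% of 26 L = 26*55/100 = 143/10 L
Total solute = 21/5 + 143/10 = 37/2 L
Total volume = 15 + 26 = 41 L
Final concentration = 37/2/41 * 100 = 45.12%

45.12


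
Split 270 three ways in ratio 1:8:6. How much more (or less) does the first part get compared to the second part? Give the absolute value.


Total parts = 1 + 8 + 6 = 15
Value per part = 270 / 15 = 18
Shares: 1*18=18, 8*18=144, 6*18=108
First share = 18, second share = 144
Difference = |18 - 144| = 126

126


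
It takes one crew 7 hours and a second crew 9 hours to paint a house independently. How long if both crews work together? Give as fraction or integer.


Rate of A = 1/7 job per hour
Rate of B = 1/9 job per hour
Combined rate = 1/7 + 1/9
Find common denominator: (9 + 7)/(7*9) = 16/63
Combined rate = 16/63 job per hour
Time together = 1 / (16/63) = 63/16 hours

63/16


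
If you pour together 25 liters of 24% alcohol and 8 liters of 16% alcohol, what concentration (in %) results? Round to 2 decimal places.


Solute in mixture 1 = 24% of 25 L = 25*24/100 = 6 L
Solute in mixture 2 = 16% of 8 L = 8*16/100 = 32/25 L
Total solute = 6 + 32/25 = 182/25 L
Total volume = 25 + 8 = 33 L
Final concentration = 182/25/33 * 100 = 22.06%

22.06


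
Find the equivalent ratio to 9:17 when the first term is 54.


Original ratio: 9:17
First term target: 54
Scale factor = 54 / 9 = 6
Multiply second term: 17 * 6 = 102
Equivalent ratio = 54:102

54:102


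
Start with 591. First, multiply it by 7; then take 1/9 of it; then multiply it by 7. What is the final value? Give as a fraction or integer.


Start with 591.
Step 1: Multiply by 7: 591 * 7 = 4137
Step 2: Take 1/9: 4137 * 1/9 = 1379/3
Step 3: Multiply by 7: 1379/3 * 7 = 9653/3
Final result = 9653/3

9653/3


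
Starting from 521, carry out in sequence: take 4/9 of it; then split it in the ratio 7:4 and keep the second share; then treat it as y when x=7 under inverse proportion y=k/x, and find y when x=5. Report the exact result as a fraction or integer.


Start with 521.
Step 1: Take 4/9: 521 * 4/9 = 2084/9
Step 2: Split 7:4, second share = 2084/9 * 4/11 = 8336/99
Step 3: Inverse prop: k = (8336/99)*7; new y = k/5 = 8336/99*7/5 = 58352/495
Final result = 58352/495

58352/495


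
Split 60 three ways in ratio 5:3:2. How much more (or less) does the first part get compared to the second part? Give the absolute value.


Total parts = 5 + 3 + 2 = 10
Value per part = 60 / 10 = 6
Shares: 5*6=30, 3*6=18, 2*6=12
First share = 30, second share = 18
Difference = |30 - 18| = 12

12


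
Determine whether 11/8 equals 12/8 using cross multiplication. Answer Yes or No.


Cross multiply to check 11/8 = 12/8
Left cross product: 11 * 8 = 88
Right cross product: 8 * 12 = 96
88 != 96
Not equal, so proportions differ => No

No


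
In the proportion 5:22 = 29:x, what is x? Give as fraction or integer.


Setting up: 5/22 = 29/x
Cross multiply: 5 * x = 22 * 29
5x = 638
x = 638/5
x = 638/5

638/5


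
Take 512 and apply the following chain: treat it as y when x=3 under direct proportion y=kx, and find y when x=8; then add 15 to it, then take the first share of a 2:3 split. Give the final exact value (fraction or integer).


Start with 512.
Step 1: Direct prop: k = (512)/3; new y = k*8 = 512*8/3 = 4096/3
Step 2: Add 15: 4096/3+15=4141/3; split 2:3 first = 4141/3*2/5 = 8282/15
Final result = 8282/15

8282/15


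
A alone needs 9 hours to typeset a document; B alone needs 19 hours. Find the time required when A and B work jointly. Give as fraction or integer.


Rate of A = 1/9 job per hour
Rate of B = 1/19 job per hour
Combined rate = 1/9 + 1/19
Find common denominator: (19 + 9)/(9*19) = 28/171
Combined rate = 28/171 job per hour
Time together = 1 / (28/171) = 171/28 hours

171/28


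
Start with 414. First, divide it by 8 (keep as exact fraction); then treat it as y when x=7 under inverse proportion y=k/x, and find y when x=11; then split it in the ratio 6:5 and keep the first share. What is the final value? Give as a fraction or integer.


Start with 414.
Step 1: Divide by 8: 414 / 8 = 207/4
Step 2: Inverse prop: k = (207/4)*7; new y = k/11 = 207/4*7/11 = 1449/44
Step 3: Split 6:5, first share = 1449/44 * 6/11 = 4347/242
Final result = 4347/242

4347/242


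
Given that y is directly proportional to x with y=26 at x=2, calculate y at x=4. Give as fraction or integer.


Direct proportion: y = kx
Find k: k = 26/2 = 13
Compute y at x=4: y = 13 * 4
y = 52

52


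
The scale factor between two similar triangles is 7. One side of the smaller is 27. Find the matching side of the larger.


Similar triangles have proportional sides
Scale factor = 7
Smaller side = 27
Corresponding larger side = 27 * 7
= 189

189


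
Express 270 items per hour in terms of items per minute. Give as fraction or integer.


Converting from per hour to per minute
Rate = 270 items per hour
Divide by 60: 270/60
= 9/2 items per minute

9/2


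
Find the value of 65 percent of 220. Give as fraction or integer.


Compute 65% of 220
Convert percentage: 65% = 65/100
Multiply: 220 * 65/100
= 14300/100
= 143

143


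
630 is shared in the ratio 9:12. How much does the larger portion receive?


Total parts = 9 + 12 = 21
Value per part = 630 / 21 = 30
First share = 9 * 30 = 270
Second share = 12 * 30 = 360
Larger share = 360

360


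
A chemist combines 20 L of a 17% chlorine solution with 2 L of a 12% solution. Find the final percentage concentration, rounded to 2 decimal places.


Solute in mixture 1 = 17% of 20 L = 20*17/100 = 17/5 L
Solute in mixture 2 = 12% of 2 L = 2*12/100 = 6/25 L
Total solute = 17/5 + 6/25 = 91/25 L
Total volume = 20 + 2 = 22 L
Final concentration = 91/25/22 * 100 = 16.55%

16.55


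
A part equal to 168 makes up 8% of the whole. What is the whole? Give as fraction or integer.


Given: 168 is 8% of the whole
Set up: 168 = 8/100 * whole
whole = 168 * 100 / 8
whole = 16800 / 8
whole = 2100

2100


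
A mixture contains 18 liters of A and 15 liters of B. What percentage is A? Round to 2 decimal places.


Volume of A = 18 L
Volume of B = 15 L
Total volume = 18 + 15 = 33 L
Percentage of A = (18/33) * 100
= 54.55%

54.55


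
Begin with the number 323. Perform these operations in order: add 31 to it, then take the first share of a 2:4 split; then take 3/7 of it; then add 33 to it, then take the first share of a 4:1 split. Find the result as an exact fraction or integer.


Start with 323.
Step 1: Add 31: 323+31=354; split 2:4 first = 354*2/6 = 118
Step 2: Take 3/7: 118 * 3/7 = 354/7
Step 3: Add 33: 354/7+33=585/7; split 4:1 first = 585/7*4/5 = 468/7
Final result = 468/7

468/7


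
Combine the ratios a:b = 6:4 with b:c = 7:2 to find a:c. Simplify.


Given a:b = 6:4 and b:c = 7:2
Make b consistent. Multiply first ratio by 7: a:b = 42:28
Multiply second ratio by 4: b:c = 28:8
Now b = 28 in both, so a:b:c = 42:28:8
Therefore a:c = 42:8
Simplify by GCD: a:c = 21:4

21:4


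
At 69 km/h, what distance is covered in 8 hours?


Using distance = speed * time
Speed = 69 km/h
Time = 8 hours
Distance = 69 * 8
= 552 km

552


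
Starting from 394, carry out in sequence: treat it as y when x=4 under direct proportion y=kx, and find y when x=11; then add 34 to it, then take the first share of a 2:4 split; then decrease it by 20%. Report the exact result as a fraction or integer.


Start with 394.
Step 1: Direct prop: k = (394)/4; new y = k*11 = 394*11/4 = 2167/2
Step 2: Add 34: 2167/2+34=2235/2; split 2:4 first = 2235/2*2/6 = 745/2
Step 3: Decrease by 20%: 745/2 * 80/100 = 298
Final result = 298

298


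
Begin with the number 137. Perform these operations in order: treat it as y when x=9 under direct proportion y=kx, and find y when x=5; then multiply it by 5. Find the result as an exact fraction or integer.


Start with 137.
Step 1: Direct prop: k = (137)/9; new y = k*5 = 137*5/9 = 685/9
Step 2: Multiply by 5: 685/9 * 5 = 3425/9
Final result = 3425/9

3425/9


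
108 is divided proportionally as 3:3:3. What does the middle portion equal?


Ratio = 3:3:3
Total parts = 3 + 3 + 3 = 9
Value per part = 108 / 9 = 12
First share = 3 * 12 = 36
Middle share = 3 * 12 = 36
Third share = 3 * 12 = 36

36


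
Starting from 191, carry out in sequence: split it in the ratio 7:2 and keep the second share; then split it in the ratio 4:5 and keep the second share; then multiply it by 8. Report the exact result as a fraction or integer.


Start with 191.
Step 1: Split 7:2, second share = 191 * 2/9 = 382/9
Step 2: Split 4:5, second share = 382/9 * 5/9 = 1910/81
Step 3: Multiply by 8: 1910/81 * 8 = 15280/81
Final result = 15280/81

15280/81


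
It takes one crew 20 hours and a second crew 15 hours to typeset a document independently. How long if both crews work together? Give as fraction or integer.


Rate of A = 1/20 job per hour
Rate of B = 1/15 job per hour
Combined rate = 1/20 + 1/15
Find common denominator: (15 + 20)/(20*15) = 35/300
Combined rate = 7/60 job per hour
Time together = 1 / (7/60) = 60/7 hours

60/7


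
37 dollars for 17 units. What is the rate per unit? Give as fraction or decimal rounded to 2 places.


Total dollars = 37
Number of units = 17
Unit rate = 37 / 17
= 2.18 dollars per unit

2.18


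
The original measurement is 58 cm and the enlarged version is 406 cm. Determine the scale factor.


Original length = 58 cm
Scaled length = 406 cm
Scale factor = 406 / 58
= 7

7


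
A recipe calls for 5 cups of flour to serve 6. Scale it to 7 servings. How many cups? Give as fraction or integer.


Original: 5 cups for 6 servings
Target servings = 7
Scaling factor = 7/6
New amount = 5 * 7/6
= 35/6
= 35/6 cups

35/6


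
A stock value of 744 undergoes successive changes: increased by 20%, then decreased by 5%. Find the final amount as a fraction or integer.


Start: 744
Step 1: increase by 20% => multiply by 120/100
  744 * 120/100 = 4464/5
Step 2: decrease by 5% => multiply by 95/100
  4464/5 * 95/100 = 21204/25
Final value = 21204/25

21204/25


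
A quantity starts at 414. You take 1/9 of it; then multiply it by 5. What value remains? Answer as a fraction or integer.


Start with 414.
Step 1: Take 1/9: 414 * 1/9 = 46
Step 2: Multiply by 5: 46 * 5 = 230
Final result = 230

230


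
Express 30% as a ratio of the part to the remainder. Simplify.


Part = 30%, Remainder = 70%
Ratio = 30:70
GCD(30, 70) = 10
Simplify: 3:7 = 3:7

3:7


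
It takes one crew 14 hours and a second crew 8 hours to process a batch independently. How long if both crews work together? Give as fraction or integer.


Rate of A = 1/14 job per hour
Rate of B = 1/8 job per hour
Combined rate = 1/14 + 1/8
Find common denominator: (8 + 14)/(14*8) = 22/112
Combined rate = 11/56 job per hour
Time together = 1 / (11/56) = 56/11 hours

56/11


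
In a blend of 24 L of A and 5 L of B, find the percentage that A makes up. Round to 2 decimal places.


Volume of A = 24 L
Volume of B = 5 L
Total volume = 24 + 5 = 29 L
Percentage of A = (24/29) * 100
= 82.76%

82.76


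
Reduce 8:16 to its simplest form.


Find GCD(8, 16)
GCD = 8
Divide both by 8: 8/8 = 1, 16/8 = 2
Simplified ratio = 1:2

1:2


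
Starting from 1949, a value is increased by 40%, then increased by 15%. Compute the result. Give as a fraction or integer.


Start: 1949
Step 1: increase by 40% => multiply by 140/100
  1949 * 140/100 = 13643/5
Step 2: increase by 15% => multiply by 115/100
  13643/5 * 115/100 = 313789/100
Final value = 313789/100

313789/100


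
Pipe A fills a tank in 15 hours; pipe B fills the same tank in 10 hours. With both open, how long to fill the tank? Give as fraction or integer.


Rate of A = 1/15 job per hour
Rate of B = 1/10 job per hour
Combined rate = 1/15 + 1/10
Find common denominator: (10 + 15)/(15*10) = 25/150
Combined rate = 1/6 job per hour
Time together = 1 / (1/6) = 6 hours

6


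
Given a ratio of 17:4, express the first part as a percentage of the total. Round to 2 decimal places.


Total parts = 17 + 4 = 21
First part fraction = 17/21
Percentage = (17/21) * 100
= 0.809524 * 100
= 80.95%

80.95


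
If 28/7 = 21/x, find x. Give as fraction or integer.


Setting up: 28/7 = 21/x
Cross multiply: 28 * x = 7 * 21
28x = 147
x = 147/28
x = 21/4

21/4


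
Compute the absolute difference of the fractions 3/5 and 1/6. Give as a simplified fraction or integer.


Simplify: 3/5 = 3/5 and 1/6 = 1/6
Find common denominator: LCD = 30
Convert: 18/30 and 5/30
Difference = |18 - 5|/30 = 13/30
Simplified = 13/30

13/30


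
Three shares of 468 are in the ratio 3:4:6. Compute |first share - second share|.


Total parts = 3 + 4 + 6 = 13
Value per part = 468 / 13 = 36
Shares: 3*36=108, 4*36=144, 6*36=216
First share = 108, second share = 144
Difference = |108 - 144| = 36

36


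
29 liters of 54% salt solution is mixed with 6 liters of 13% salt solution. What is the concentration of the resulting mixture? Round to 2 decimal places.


Solute in mixture 1 = 54% of 29 L = 29*54/100 = 783/50 L
Solute in mixture 2 = 13% of 6 L = 6*13/100 = 39/50 L
Total solute = 783/50 + 39/50 = 411/25 L
Total volume = 29 + 6 = 35 L
Final concentration = 411/25/35 * 100 = 46.97%

46.97


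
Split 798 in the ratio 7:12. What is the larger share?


Total parts = 7 + 12 = 19
Value per part = 798 / 19 = 42
First share = 7 * 42 = 294
Second share = 12 * 42 = 504
Larger share = 504

504


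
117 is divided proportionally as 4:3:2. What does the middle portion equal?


Ratio = 4:3:2
Total parts = 4 + 3 + 2 = 9
Value per part = 117 / 9 = 13
First share = 4 * 13 = 52
Middle share = 3 * 13 = 39
Third share = 2 * 13 = 26

39


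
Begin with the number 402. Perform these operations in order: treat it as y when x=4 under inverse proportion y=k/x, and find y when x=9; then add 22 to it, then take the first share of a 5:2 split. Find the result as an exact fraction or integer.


Start with 402.
Step 1: Inverse prop: k = (402)*4; new y = k/9 = 402*4/9 = 536/3
Step 2: Add 22: 536/3+22=602/3; split 5:2 first = 602/3*5/7 = 430/3
Final result = 430/3

430/3


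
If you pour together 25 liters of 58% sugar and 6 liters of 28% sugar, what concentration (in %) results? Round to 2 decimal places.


Solute in mixture 1 = 58% of 25 L = 25*58/100 = 29/2 L
Solute in mixture 2 = 28% of 6 L = 6*28/100 = 42/25 L
Total solute = 29/2 + 42/25 = 809/50 L
Total volume = 25 + 6 = 31 L
Final concentration = 809/50/31 * 100 = 52.19%

52.19


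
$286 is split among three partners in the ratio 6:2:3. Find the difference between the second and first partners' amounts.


Total parts = 6 + 2 + 3 = 11
Value per part = 286 / 11 = 26
Shares: 6*26=156, 2*26=52, 3*26=78
Second share = 52, first share = 156
Difference = |52 - 156| = 104

104


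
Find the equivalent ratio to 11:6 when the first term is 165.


Original ratio: 11:6
First term target: 165
Scale factor = 165 / 11 = 15
Multiply second term: 6 * 15 = 90
Equivalent ratio = 165:90

165:90


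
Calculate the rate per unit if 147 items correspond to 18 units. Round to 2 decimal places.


Total items = 147
Number of units = 18
Unit rate = 147 / 18
= 8.17 items per unit

8.17


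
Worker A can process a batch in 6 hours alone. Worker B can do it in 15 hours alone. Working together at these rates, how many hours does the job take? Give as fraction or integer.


Rate of A = 1/6 job per hour
Rate of B = 1/15 job per hour
Combined rate = 1/6 + 1/15
Find common denominator: (15 + 6)/(6*15) = 21/90
Combined rate = 7/30 job per hour
Time together = 1 / (7/30) = 30/7 hours

30/7


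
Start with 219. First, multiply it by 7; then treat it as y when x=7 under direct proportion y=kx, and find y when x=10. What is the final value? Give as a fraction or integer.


Start with 219.
Step 1: Multiply by 7: 219 * 7 = 1533
Step 2: Direct prop: k = (1533)/7; new y = k*10 = 1533*10/7 = 2190
Final result = 2190

2190


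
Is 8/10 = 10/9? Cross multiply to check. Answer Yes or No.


Cross multiply to check 8/10 = 10/9
Left cross product: 8 * 9 = 72
Right cross product: 10 * 10 = 100
72 != 100
Not equal, so proportions differ => No

No


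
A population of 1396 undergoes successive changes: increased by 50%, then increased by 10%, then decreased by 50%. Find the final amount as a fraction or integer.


Start: 1396
Step 1: increase by 50% => multiply by 150/100
  1396 * 150/100 = 2094
Step 2: increase by 10% => multiply by 110/100
  2094 * 110/100 = 11517/5
Step 3: decrease by 50% => multiply by 50/100
  11517/5 * 50/100 = 11517/10
Final value = 11517/10

11517/10


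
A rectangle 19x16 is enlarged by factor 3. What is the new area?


Original dimensions: 19 x 16
Enlargement factor = 3
New width = 19 * 3 = 57
New height = 16 * 3 = 48
New area = 57 * 48 = 2736

2736


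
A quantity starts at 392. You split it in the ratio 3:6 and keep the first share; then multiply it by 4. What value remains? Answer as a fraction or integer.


Start with 392.
Step 1: Split 3:6, first share = 392 * 3/9 = 392/3
Step 2: Multiply by 4: 392/3 * 4 = 1568/3
Final result = 1568/3

1568/3


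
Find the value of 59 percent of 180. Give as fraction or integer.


Compute 59% of 180
Convert percentage: 59% = 59/100
Multiply: 180 * 59/100
= 10620/100
= 531/5

531/5


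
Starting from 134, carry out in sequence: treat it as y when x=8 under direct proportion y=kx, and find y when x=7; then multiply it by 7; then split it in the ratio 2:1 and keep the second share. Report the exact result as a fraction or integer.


Start with 134.
Step 1: Direct prop: k = (134)/8; new y = k*7 = 134*7/8 = 469/4
Step 2: Multiply by 7: 469/4 * 7 = 3283/4
Step 3: Split 2:1, second share = 3283/4 * 1/3 = 3283/12
Final result = 3283/12

3283/12


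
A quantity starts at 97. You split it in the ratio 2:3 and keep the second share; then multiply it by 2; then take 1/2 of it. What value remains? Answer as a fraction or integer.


Start with 97.
Step 1: Split 2:3, second share = 97 * 3/5 = 291/5
Step 2: Multiply by 2: 291/5 * 2 = 582/5
Step 3: Take 1/2: 582/5 * 1/2 = 291/5
Final result = 291/5

291/5


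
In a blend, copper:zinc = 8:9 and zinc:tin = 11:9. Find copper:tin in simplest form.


Given a:b = 8:9 and b:c = 11:9
Make b consistent. Multiply first ratio by 11: a:b = 88:99
Multiply second ratio by 9: b:c = 99:81
Now b = 99 in both, so a:b:c = 88:99:81
Therefore a:c = 88:81
Simplify by GCD: a:c = 88:81

88:81


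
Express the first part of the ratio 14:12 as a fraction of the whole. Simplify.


Total parts = 14 + 12 = 26
First part fraction = 14/26
Simplify: 14/26 = 7/13

7/13


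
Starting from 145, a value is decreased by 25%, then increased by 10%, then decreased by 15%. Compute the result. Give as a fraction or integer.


Start: 145
Step 1: decrease by 25% => multiply by 75/100
  145 * 75/100 = 435/4
Step 2: increase by 10% => multiply by 110/100
  435/4 * 110/100 = 957/8
Step 3: decrease by 15% => multiply by 85/100
  957/8 * 85/100 = 16269/160
Final value = 16269/160

16269/160


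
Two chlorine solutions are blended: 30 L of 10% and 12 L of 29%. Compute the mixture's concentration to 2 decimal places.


Solute in mixture 1 = 10% of 30 L = 30*10/100 = 3 L
Solute in mixture 2 = 29% of 12 L = 12*29/100 = 87/25 L
Total solute = 3 + 87/25 = 162/25 L
Total volume = 30 + 12 = 42 L
Final concentration = 162/25/42 * 100 = 15.43%

15.43


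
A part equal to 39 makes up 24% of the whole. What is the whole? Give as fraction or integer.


Given: 39 is 24% of the whole
Set up: 39 = 24/100 * whole
whole = 39 * 100 / 24
whole = 3900 / 24
whole = 325/2

325/2


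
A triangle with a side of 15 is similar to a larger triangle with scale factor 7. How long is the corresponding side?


Similar triangles have proportional sides
Scale factor = 7
Smaller side = 15
Corresponding larger side = 15 * 7
= 105

105


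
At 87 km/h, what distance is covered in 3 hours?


Using distance = speed * time
Speed = 87 km/h
Time = 3 hours
Distance = 87 * 3
= 261 km

261


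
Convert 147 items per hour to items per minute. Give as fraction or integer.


Converting from per hour to per minute
Rate = 147 items per hour
Divide by 60: 147/60
= 49/20 items per minute

49/20


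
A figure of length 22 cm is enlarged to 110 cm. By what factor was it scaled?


Original length = 22 cm
Scaled length = 110 cm
Scale factor = 110 / 22
= 5

5


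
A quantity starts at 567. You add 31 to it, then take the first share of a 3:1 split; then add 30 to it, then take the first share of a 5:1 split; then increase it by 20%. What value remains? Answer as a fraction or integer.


Start with 567.
Step 1: Add 31: 567+31=598; split 3:1 first = 598*3/4 = 897/2
Step 2: Add 30: 897/2+30=957/2; split 5:1 first = 957/2*5/6 = 1595/4
Step 3: Increase by 20%: 1595/4 * 120/100 = 957/2
Final result = 957/2

957/2


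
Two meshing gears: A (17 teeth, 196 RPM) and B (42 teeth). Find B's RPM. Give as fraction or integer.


Gear ratio: teeth_A * RPM_A = teeth_B * RPM_B
17 * 196 = 42 * RPM_B
3332 = 42 * RPM_B
RPM_B = 3332 / 42
RPM_B = 238/3

238/3


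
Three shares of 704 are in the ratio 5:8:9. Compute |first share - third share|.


Total parts = 5 + 8 + 9 = 22
Value per part = 704 / 22 = 32
Shares: 5*32=160, 8*32=256, 9*32=288
First share = 160, third share = 288
Difference = |160 - 288| = 128

128


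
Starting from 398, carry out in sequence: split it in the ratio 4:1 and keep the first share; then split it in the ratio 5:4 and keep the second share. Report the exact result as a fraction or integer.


Start with 398.
Step 1: Split 4:1, first share = 398 * 4/5 = 1592/5
Step 2: Split 5:4, second share = 1592/5 * 4/9 = 6368/45
Final result = 6368/45

6368/45


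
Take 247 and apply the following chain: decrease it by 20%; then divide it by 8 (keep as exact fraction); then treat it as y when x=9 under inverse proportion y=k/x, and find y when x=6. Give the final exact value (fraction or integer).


Start with 247.
Step 1: Decrease by 20%: 247 * 80/100 = 988/5
Step 2: Divide by 8: 988/5 / 8 = 247/10
Step 3: Inverse prop: k = (247/10)*9; new y = k/6 = 247/10*9/6 = 741/20
Final result = 741/20

741/20


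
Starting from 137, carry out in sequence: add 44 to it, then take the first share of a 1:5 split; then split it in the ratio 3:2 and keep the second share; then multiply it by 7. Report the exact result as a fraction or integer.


Start with 137.
Step 1: Add 44: 137+44=181; split 1:5 first = 181*1/6 = 181/6
Step 2: Split 3:2, second share = 181/6 * 2/5 = 181/15
Step 3: Multiply by 7: 181/15 * 7 = 1267/15
Final result = 1267/15

1267/15


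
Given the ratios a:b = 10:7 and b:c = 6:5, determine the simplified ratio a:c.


Given a:b = 10:7 and b:c = 6:5
Make b consistent. Multiply first ratio by 6: a:b = 60:42
Multiply second ratio by 7: b:c = 42:35
Now b = 42 in both, so a:b:c = 60:42:35
Therefore a:c = 60:35
Simplify by GCD: a:c = 12:7

12:7


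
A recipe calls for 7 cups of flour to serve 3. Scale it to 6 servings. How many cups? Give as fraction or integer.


Original: 7 cups for 3 servings
Target servings = 6
Scaling factor = 6/3
New amount = 7 * 6/3
= 42/3
= 14 cups

14


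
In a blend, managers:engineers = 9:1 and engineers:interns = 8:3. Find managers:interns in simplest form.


Given a:b = 9:1 and b:c = 8:3
Make b consistent. Multiply first ratio by 8: a:b = 72:8
Multiply second ratio by 1: b:c = 8:3
Now b = 8 in both, so a:b:c = 72:8:3
Therefore a:c = 72:3
Simplify by GCD: a:c = 24:1

24:1


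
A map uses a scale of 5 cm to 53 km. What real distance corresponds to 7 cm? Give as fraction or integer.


Map scale: 5 cm = 53 km
Measured distance on map = 7 cm
Set up proportion: 7 * 53 / 5
= 371 / 5
= 371/5 km

371/5


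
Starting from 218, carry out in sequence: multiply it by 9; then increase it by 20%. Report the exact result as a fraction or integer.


Start with 218.
Step 1: Multiply by 9: 218 * 9 = 1962
Step 2: Increase by 20%: 1962 * 120/100 = 11772/5
Final result = 11772/5

11772/5


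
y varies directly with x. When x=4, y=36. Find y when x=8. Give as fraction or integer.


Direct proportion: y = kx
Find k: k = 36/4 = 9
Compute y at x=8: y = 9 * 8
y = 72

72


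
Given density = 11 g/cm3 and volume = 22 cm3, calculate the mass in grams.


Using mass = density * volume
Density = 11 g/cm3
Volume = 22 cm3
Mass = 11 * 22
= 242 g

242


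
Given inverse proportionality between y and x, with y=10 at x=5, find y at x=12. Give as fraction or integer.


Inverse proportion: y = k/x
Find k: k = 5 * 10 = 50
Compute y at x=12: y = 50/12
y = 25/6

25/6


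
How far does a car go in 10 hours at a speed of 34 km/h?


Using distance = speed * time
Speed = 34 km/h
Time = 10 hours
Distance = 34 * 10
= 340 km

340


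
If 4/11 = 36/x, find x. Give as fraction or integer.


Setting up: 4/11 = 36/x
Cross multiply: 4 * x = 11 * 36
4x = 396
x = 396/4
x = 99

99


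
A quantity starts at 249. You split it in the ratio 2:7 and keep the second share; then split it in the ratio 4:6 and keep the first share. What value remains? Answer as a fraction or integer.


Start with 249.
Step 1: Split 2:7, second share = 249 * 7/9 = 581/3
Step 2: Split 4:6, first share = 581/3 * 4/10 = 1162/15
Final result = 1162/15

1162/15


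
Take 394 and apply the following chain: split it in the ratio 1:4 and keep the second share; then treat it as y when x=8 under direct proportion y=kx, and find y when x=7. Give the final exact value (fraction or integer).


Start with 394.
Step 1: Split 1:4, second share = 394 * 4/5 = 1576/5
Step 2: Direct prop: k = (1576/5)/8; new y = k*7 = 1576/5*7/8 = 1379/5
Final result = 1379/5

1379/5


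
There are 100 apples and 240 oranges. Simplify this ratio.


Find GCD(100, 240)
GCD = 20
Divide both by 20: 100/20 = 5, 240/20 = 12
Simplified ratio = 5:12

5:12


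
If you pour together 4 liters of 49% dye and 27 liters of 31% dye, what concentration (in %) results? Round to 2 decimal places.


Solute in mixture 1 = 49% of 4 L = 4*49/100 = 49/25 L
Solute in mixture 2 = 31% of 27 L = 27*31/100 = 837/100 L
Total solute = 49/25 + 837/100 = 1033/100 L
Total volume = 4 + 27 = 31 L
Final concentration = 1033/100/31 * 100 = 33.32%

33.32


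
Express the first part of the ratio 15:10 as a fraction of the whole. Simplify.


Total parts = 15 + 10 = 25
First part fraction = 15/25
Simplify: 15/25 = 3/5

3/5


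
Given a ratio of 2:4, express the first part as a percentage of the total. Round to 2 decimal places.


Total parts = 2 + 4 = 6
First part fraction = 2/6
Percentage = (2/6) * 100
= 0.333333 * 100
= 33.33%

33.33


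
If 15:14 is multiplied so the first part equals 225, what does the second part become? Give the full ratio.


Original ratio: 15:14
First term target: 225
Scale factor = 225 / 15 = 15
Multiply second term: 14 * 15 = 210
Equivalent ratio = 225:210

225:210


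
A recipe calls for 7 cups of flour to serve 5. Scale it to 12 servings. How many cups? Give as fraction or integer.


Original: 7 cups for 5 servings
Target servings = 12
Scaling factor = 12/5
New amount = 7 * 12/5
= 84/5
= 84/5 cups

84/5


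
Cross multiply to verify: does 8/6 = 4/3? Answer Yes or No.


Cross multiply to check 8/6 = 4/3
Left cross product: 8 * 3 = 24
Right cross product: 6 * 4 = 24
24 = 24
Equal, so proportions match => Yes

Yes


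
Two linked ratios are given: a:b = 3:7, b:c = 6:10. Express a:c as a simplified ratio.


Given a:b = 3:7 and b:c = 6:10
Make b consistent. Multiply first ratio by 6: a:b = 18:42
Multiply second ratio by 7: b:c = 42:70
Now b = 42 in both, so a:b:c = 18:42:70
Therefore a:c = 18:70
Simplify by GCD: a:c = 9:35

9:35


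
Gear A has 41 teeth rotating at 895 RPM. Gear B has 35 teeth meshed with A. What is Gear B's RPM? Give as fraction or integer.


Gear ratio: teeth_A * RPM_A = teeth_B * RPM_B
41 * 895 = 35 * RPM_B
36695 = 35 * RPM_B
RPM_B = 36695 / 35
RPM_B = 7339/7

7339/7


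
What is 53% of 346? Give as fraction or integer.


Compute 53% of 346
Convert percentage: 53% = 53/100
Multiply: 346 * 53/100
= 18338/100
= 9169/50

9169/50


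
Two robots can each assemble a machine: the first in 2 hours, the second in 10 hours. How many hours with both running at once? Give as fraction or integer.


Rate of A = 1/2 job per hour
Rate of B = 1/10 job per hour
Combined rate = 1/2 + 1/10
Find common denominator: (10 + 2)/(2*10) = 12/20
Combined rate = 3/5 job per hour
Time together = 1 / (3/5) = 5/3 hours

5/3


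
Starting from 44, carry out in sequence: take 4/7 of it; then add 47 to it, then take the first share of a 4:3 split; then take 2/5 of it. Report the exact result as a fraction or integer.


Start with 44.
Step 1: Take 4/7: 44 * 4/7 = 176/7
Step 2: Add 47: 176/7+47=505/7; split 4:3 first = 505/7*4/7 = 2020/49
Step 3: Take 2/5: 2020/49 * 2/5 = 808/49
Final result = 808/49

808/49


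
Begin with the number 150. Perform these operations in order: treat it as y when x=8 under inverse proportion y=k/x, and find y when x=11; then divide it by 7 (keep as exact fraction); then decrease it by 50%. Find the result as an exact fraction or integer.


Start with 150.
Step 1: Inverse prop: k = (150)*8; new y = k/11 = 150*8/11 = 1200/11
Step 2: Divide by 7: 1200/11 / 7 = 1200/77
Step 3: Decrease by 50%: 1200/77 * 50/100 = 600/77
Final result = 600/77

600/77


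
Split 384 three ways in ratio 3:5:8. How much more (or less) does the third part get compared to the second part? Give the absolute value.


Total parts = 3 + 5 + 8 = 16
Value per part = 384 / 16 = 24
Shares: 3*24=72, 5*24=120, 8*24=192
Third share = 192, second share = 120
Difference = |192 - 120| = 72

72


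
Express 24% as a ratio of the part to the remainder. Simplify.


Part = 24%, Remainder = 76%
Ratio = 24:76
GCD(24, 76) = 4
Simplify: 6:19 = 6:19

6:19


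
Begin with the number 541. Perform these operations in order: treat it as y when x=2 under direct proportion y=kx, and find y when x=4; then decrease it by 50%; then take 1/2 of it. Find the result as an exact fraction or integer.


Start with 541.
Step 1: Direct prop: k = (541)/2; new y = k*4 = 541*4/2 = 1082
Step 2: Decrease by 50%: 1082 * 50/100 = 541
Step 3: Take 1/2: 541 * 1/2 = 541/2
Final result = 541/2

541/2


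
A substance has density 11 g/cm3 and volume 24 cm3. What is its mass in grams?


Using mass = density * volume
Density = 11 g/cm3
Volume = 24 cm3
Mass = 11 * 24
= 264 g

264


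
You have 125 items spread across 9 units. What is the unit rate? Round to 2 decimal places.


Total items = 125
Number of units = 9
Unit rate = 125 / 9
= 13.89 items per unit

13.89


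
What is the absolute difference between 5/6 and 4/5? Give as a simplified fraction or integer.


Simplify: 5/6 = 5/6 and 4/5 = 4/5
Find common denominator: LCD = 30
Convert: 25/30 and 24/30
Difference = |25 - 24|/30 = 1/30
Simplified = 1/30

1/30


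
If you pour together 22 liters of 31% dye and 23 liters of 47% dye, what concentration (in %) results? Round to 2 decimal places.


Solute in mixture 1 = 31% of 22 L = 22*31/100 = 341/50 L
Solute in mixture 2 = 47% of 23 L = 23*47/100 = 1081/100 L
Total solute = 341/50 + 1081/100 = 1763/100 L
Total volume = 22 + 23 = 45 L
Final concentration = 1763/100/45 * 100 = 39.18%

39.18


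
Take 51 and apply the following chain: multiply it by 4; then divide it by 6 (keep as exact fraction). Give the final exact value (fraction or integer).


Start with 51.
Step 1: Multiply by 4: 51 * 4 = 204
Step 2: Divide by 6: 204 / 6 = 34
Final result = 34

34


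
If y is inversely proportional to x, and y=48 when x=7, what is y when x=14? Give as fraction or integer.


Inverse proportion: y = k/x
Find k: k = 7 * 48 = 336
Compute y at x=14: y = 336/14
y = 24

24


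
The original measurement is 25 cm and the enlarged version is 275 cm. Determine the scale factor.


Original length = 25 cm
Scaled length = 275 cm
Scale factor = 275 / 25
= 11

11


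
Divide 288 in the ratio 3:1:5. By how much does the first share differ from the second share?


Total parts = 3 + 1 + 5 = 9
Value per part = 288 / 9 = 32
Shares: 3*32=96, 1*32=32, 5*32=160
First share = 96, second share = 32
Difference = |96 - 32| = 64

64


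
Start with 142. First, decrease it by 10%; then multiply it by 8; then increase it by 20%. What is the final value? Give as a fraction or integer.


Start with 142.
Step 1: Decrease by 10%: 142 * 90/100 = 639/5
Step 2: Multiply by 8: 639/5 * 8 = 5112/5
Step 3: Increase by 20%: 5112/5 * 120/100 = 30672/25
Final result = 30672/25

30672/25


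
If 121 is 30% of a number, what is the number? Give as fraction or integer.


Given: 121 is 30% of the whole
Set up: 121 = 30/100 * whole
whole = 121 * 100 / 30
whole = 12100 / 30
whole = 1210/3

1210/3


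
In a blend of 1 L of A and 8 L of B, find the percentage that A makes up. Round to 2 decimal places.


Volume of A = 1 L
Volume of B = 8 L
Total volume = 1 + 8 = 9 L
Percentage of A = (1/9) * 100
= 11.11%

11.11


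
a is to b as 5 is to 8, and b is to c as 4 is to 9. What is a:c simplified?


Given a:b = 5:8 and b:c = 4:9
Make b consistent. Multiply first ratio by 4: a:b = 20:32
Multiply second ratio by 8: b:c = 32:72
Now b = 32 in both, so a:b:c = 20:32:72
Therefore a:c = 20:72
Simplify by GCD: a:c = 5:18

5:18


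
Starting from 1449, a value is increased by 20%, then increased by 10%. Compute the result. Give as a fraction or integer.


Start: 1449
Step 1: increase by 20% => multiply by 120/100
  1449 * 120/100 = 8694/5
Step 2: increase by 10% => multiply by 110/100
  8694/5 * 110/100 = 47817/25
Final value = 47817/25

47817/25


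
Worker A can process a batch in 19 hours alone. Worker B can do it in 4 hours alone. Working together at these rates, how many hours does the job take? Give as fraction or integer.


Rate of A = 1/19 job per hour
Rate of B = 1/4 job per hour
Combined rate = 1/19 + 1/4
Find common denominator: (4 + 19)/(19*4) = 23/76
Combined rate = 23/76 job per hour
Time together = 1 / (23/76) = 76/23 hours

76/23


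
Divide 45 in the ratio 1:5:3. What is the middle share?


Ratio = 1:5:3
Total parts = 1 + 5 + 3 = 9
Value per part = 45 / 9 = 5
First share = 1 * 5 = 5
Middle share = 5 * 5 = 25
Third share = 3 * 5 = 15

25


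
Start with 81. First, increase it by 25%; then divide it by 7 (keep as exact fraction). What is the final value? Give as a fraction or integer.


Start with 81.
Step 1: Increase by 25%: 81 * 125/100 = 405/4
Step 2: Divide by 7: 405/4 / 7 = 405/28
Final result = 405/28

405/28


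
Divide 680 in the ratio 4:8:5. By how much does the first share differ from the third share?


Total parts = 4 + 8 + 5 = 17
Value per part = 680 / 17 = 40
Shares: 4*40=160, 8*40=320, 5*40=200
First share = 160, third share = 200
Difference = |160 - 200| = 40

40


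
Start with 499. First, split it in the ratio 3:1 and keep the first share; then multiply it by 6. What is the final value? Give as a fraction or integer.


Start with 499.
Step 1: Split 3:1, first share = 499 * 3/4 = 1497/4
Step 2: Multiply by 6: 1497/4 * 6 = 4491/2
Final result = 4491/2

4491/2


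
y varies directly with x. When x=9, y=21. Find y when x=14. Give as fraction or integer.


Direct proportion: y = kx
Find k: k = 21/9 = 7/3
Compute y at x=14: y = 7/3 * 14
y = 98/3

98/3


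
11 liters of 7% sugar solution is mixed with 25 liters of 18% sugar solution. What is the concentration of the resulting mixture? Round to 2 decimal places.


Solute in mixture 1 = 7% of 11 L = 11*7/100 = 77/100 L
Solute in mixture 2 = 18% of 25 L = 25*18/100 = 9/2 L
Total solute = 77/100 + 9/2 = 527/100 L
Total volume = 11 + 25 = 36 L
Final concentration = 527/100/36 * 100 = 14.64%

14.64


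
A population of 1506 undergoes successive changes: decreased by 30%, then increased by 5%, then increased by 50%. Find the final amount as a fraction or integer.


Start: 1506
Step 1: decrease by 30% => multiply by 70/100
  1506 * 70/100 = 5271/5
Step 2: increase by 5% => multiply by 105/100
  5271/5 * 105/100 = 110691/100
Step 3: increase by 50% => multiply by 150/100
  110691/100 * 150/100 = 332073/200
Final value = 332073/200

332073/200
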